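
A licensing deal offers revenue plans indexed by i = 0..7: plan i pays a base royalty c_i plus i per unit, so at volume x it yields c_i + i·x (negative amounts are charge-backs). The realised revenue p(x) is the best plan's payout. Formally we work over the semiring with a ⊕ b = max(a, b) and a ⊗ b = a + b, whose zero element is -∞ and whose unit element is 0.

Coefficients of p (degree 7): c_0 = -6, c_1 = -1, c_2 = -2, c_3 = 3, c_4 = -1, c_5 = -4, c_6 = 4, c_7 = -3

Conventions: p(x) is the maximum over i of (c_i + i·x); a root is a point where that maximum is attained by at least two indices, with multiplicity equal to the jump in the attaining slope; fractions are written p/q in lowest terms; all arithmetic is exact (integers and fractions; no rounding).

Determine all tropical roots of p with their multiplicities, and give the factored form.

hull edge (i=0, c=-6) to (i=1, c=-1): slope 5, span 1
hull edge (i=1, c=-1) to (i=3, c=3): slope 2, span 2
hull edge (i=3, c=3) to (i=6, c=4): slope 1/3, span 3
hull edge (i=6, c=4) to (i=7, c=-3): slope -7, span 1
Factored form: p(x) = -3 ⊗ (x ⊕ (-5)) ⊗ (x ⊕ (-2)) ⊗ (x ⊕ (-2)) ⊗ (x ⊕ (-1/3)) ⊗ (x ⊕ (-1/3)) ⊗ (x ⊕ (-1/3)) ⊗ (x ⊕ 7)
Answer: roots = -5 (mult 1), -2 (mult 2), -1/3 (mult 3), 7 (mult 1)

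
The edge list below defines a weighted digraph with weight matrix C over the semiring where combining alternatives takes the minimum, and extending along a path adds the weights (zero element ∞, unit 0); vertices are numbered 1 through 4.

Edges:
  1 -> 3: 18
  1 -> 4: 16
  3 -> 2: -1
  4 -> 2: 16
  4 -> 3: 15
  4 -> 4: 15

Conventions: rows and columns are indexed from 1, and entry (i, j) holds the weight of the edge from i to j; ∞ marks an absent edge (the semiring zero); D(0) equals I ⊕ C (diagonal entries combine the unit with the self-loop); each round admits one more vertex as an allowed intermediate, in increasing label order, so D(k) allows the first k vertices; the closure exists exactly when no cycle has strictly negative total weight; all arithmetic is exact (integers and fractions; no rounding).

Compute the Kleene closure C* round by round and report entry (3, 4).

D(0):
  [0, ∞, 18, 16]
  [∞, 0, ∞, ∞]
  [∞, -1, 0, ∞]
  [∞, 16, 15, 0]
D(1):
  [0, ∞, 18, 16]
  [∞, 0, ∞, ∞]
  [∞, -1, 0, ∞]
  [∞, 16, 15, 0]
D(2):
  [0, ∞, 18, 16]
  [∞, 0, ∞, ∞]
  [∞, -1, 0, ∞]
  [∞, 16, 15, 0]
D(3):
  [0, 17, 18, 16]
  [∞, 0, ∞, ∞]
  [∞, -1, 0, ∞]
  [∞, 14, 15, 0]
D(4):
  [0, 17, 18, 16]
  [∞, 0, ∞, ∞]
  [∞, -1, 0, ∞]
  [∞, 14, 15, 0]
Answer: C*[3][4] = ∞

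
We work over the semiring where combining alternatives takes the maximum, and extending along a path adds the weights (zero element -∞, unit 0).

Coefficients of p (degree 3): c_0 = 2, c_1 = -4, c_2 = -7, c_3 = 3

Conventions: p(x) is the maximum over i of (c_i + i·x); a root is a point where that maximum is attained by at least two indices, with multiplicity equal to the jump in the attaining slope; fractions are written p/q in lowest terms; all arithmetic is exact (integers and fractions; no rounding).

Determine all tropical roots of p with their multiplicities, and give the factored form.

hull edge (i=0, c=2) to (i=3, c=3): slope 1/3, span 3
Factored form: p(x) = 3 ⊗ (x ⊕ (-1/3)) ⊗ (x ⊕ (-1/3)) ⊗ (x ⊕ (-1/3))
Answer: roots = -1/3 (mult 3)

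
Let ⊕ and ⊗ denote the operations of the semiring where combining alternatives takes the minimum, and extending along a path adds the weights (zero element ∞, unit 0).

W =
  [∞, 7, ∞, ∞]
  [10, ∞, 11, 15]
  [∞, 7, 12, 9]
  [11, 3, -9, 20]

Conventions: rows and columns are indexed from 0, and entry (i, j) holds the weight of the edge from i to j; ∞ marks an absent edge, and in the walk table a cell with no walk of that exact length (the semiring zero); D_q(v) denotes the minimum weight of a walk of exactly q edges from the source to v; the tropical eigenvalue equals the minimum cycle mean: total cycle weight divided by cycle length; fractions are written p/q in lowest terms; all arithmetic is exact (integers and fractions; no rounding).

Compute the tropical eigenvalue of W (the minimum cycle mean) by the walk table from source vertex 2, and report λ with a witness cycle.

q=0: [∞, ∞, 0, ∞]
q=1: [∞, 7, 12, 9]
q=2: [17, 12, 0, 21]
q=3: [22, 7, 12, 9]
q=4: [17, 12, 0, 21]
Optimal cycle mean attained by: cycle 2->3->2, total 9 + (-9), length 2.
Answer: λ = 0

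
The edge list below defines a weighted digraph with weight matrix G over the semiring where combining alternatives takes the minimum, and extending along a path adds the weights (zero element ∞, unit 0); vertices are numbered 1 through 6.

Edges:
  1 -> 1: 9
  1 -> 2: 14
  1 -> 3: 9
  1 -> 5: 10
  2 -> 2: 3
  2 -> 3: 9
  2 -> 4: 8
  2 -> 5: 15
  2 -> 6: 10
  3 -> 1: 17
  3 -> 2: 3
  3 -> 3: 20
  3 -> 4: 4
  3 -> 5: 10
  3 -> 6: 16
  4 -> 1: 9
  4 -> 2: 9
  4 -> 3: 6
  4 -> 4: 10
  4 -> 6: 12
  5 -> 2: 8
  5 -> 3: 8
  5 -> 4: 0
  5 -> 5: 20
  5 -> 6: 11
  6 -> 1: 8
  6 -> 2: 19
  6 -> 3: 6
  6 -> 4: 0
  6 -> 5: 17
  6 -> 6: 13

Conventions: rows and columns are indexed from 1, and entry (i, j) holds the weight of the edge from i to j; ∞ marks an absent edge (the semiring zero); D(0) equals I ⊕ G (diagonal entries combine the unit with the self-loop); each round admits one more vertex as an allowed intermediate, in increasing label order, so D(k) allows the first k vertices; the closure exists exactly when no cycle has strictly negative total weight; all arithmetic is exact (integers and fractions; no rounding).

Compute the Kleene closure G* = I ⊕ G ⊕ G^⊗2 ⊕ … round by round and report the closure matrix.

D(0):
  [0, 14, 9, ∞, 10, ∞]
  [∞, 0, 9, 8, 15, 10]
  [17, 3, 0, 4, 10, 16]
  [9, 9, 6, 0, ∞, 12]
  [∞, 8, 8, 0, 0, 11]
  [8, 19, 6, 0, 17, 0]
D(1):
  [0, 14, 9, ∞, 10, ∞]
  [∞, 0, 9, 8, 15, 10]
  [17, 3, 0, 4, 10, 16]
  [9, 9, 6, 0, 19, 12]
  [∞, 8, 8, 0, 0, 11]
  [8, 19, 6, 0, 17, 0]
D(2):
  [0, 14, 9, 22, 10, 24]
  [∞, 0, 9, 8, 15, 10]
  [17, 3, 0, 4, 10, 13]
  [9, 9, 6, 0, 19, 12]
  [∞, 8, 8, 0, 0, 11]
  [8, 19, 6, 0, 17, 0]
D(3):
  [0, 12, 9, 13, 10, 22]
  [26, 0, 9, 8, 15, 10]
  [17, 3, 0, 4, 10, 13]
  [9, 9, 6, 0, 16, 12]
  [25, 8, 8, 0, 0, 11]
  [8, 9, 6, 0, 16, 0]
D(4):
  [0, 12, 9, 13, 10, 22]
  [17, 0, 9, 8, 15, 10]
  [13, 3, 0, 4, 10, 13]
  [9, 9, 6, 0, 16, 12]
  [9, 8, 6, 0, 0, 11]
  [8, 9, 6, 0, 16, 0]
D(5):
  [0, 12, 9, 10, 10, 21]
  [17, 0, 9, 8, 15, 10]
  [13, 3, 0, 4, 10, 13]
  [9, 9, 6, 0, 16, 12]
  [9, 8, 6, 0, 0, 11]
  [8, 9, 6, 0, 16, 0]
D(6):
  [0, 12, 9, 10, 10, 21]
  [17, 0, 9, 8, 15, 10]
  [13, 3, 0, 4, 10, 13]
  [9, 9, 6, 0, 16, 12]
  [9, 8, 6, 0, 0, 11]
  [8, 9, 6, 0, 16, 0]
Answer: G* = [[0, 12, 9, 10, 10, 21], [17, 0, 9, 8, 15, 10], [13, 3, 0, 4, 10, 13], [9, 9, 6, 0, 16, 12], [9, 8, 6, 0, 0, 11], [8, 9, 6, 0, 16, 0]]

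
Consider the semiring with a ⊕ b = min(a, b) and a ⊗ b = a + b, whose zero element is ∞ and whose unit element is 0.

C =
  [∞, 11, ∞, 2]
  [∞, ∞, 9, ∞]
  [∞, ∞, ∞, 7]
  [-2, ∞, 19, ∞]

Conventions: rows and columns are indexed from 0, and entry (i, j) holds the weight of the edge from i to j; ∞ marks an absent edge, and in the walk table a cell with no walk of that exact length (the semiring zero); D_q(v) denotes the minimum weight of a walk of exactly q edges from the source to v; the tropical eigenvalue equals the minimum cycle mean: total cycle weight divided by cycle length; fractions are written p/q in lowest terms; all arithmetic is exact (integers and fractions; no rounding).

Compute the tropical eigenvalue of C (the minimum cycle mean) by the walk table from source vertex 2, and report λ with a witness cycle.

q=0: [∞, ∞, 0, ∞]
q=1: [∞, ∞, ∞, 7]
q=2: [5, ∞, 26, ∞]
q=3: [∞, 16, ∞, 7]
q=4: [5, ∞, 25, ∞]
Optimal cycle mean attained by: cycle 0->3->0, total 2 + (-2), length 2.
Answer: λ = 0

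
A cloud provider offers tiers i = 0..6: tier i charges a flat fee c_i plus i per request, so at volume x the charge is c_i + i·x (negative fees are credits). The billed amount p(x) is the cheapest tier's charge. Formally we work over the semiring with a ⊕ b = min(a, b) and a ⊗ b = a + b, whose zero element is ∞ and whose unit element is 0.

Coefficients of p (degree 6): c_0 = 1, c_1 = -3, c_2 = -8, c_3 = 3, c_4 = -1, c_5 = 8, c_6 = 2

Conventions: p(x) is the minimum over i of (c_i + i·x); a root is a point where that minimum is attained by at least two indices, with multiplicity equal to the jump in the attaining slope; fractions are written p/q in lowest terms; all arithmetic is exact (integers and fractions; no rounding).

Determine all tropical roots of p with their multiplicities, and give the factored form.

hull edge (i=0, c=1) to (i=2, c=-8): slope -9/2, span 2
hull edge (i=2, c=-8) to (i=6, c=2): slope 5/2, span 4
Factored form: p(x) = 2 ⊗ (x ⊕ (-5/2)) ⊗ (x ⊕ (-5/2)) ⊗ (x ⊕ (-5/2)) ⊗ (x ⊕ (-5/2)) ⊗ (x ⊕ 9/2) ⊗ (x ⊕ 9/2)
Answer: roots = -5/2 (mult 4), 9/2 (mult 2)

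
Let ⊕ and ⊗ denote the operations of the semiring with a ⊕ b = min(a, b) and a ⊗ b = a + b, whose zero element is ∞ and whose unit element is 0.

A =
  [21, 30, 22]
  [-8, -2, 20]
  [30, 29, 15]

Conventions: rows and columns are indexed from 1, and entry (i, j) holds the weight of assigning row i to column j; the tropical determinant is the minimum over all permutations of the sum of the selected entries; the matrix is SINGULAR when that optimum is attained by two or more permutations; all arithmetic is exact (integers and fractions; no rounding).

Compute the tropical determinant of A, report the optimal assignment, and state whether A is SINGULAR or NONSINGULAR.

σ = (1, 2, 3): 21 + (-2) + 15 = 34
σ = (1, 3, 2): 21 + 20 + 29 = 70
σ = (2, 1, 3): 30 + (-8) + 15 = 37
σ = (2, 3, 1): 30 + 20 + 30 = 80
σ = (3, 1, 2): 22 + (-8) + 29 = 43
σ = (3, 2, 1): 22 + (-2) + 30 = 50
Optimal value attained by: σ = (1, 2, 3).
Answer: det⊕(A) = 34; verdict: NONSINGULAR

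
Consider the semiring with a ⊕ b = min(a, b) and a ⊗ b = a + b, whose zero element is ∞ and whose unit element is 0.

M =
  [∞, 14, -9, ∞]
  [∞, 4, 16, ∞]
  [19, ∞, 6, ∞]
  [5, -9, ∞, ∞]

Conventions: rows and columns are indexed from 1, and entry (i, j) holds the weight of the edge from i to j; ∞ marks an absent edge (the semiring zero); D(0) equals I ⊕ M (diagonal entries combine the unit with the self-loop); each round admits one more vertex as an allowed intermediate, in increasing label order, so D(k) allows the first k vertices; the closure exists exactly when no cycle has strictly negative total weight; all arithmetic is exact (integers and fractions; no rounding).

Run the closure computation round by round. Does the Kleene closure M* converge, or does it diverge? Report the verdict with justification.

D(0):
  [0, 14, -9, ∞]
  [∞, 0, 16, ∞]
  [19, ∞, 0, ∞]
  [5, -9, ∞, 0]
D(1):
  [0, 14, -9, ∞]
  [∞, 0, 16, ∞]
  [19, 33, 0, ∞]
  [5, -9, -4, 0]
D(2):
  [0, 14, -9, ∞]
  [∞, 0, 16, ∞]
  [19, 33, 0, ∞]
  [5, -9, -4, 0]
D(3):
  [0, 14, -9, ∞]
  [35, 0, 16, ∞]
  [19, 33, 0, ∞]
  [5, -9, -4, 0]
D(4):
  [0, 14, -9, ∞]
  [35, 0, 16, ∞]
  [19, 33, 0, ∞]
  [5, -9, -4, 0]
Key observation: every diagonal entry stays at the unit through all rounds, so no improving cycle exists.
Answer: CONVERGES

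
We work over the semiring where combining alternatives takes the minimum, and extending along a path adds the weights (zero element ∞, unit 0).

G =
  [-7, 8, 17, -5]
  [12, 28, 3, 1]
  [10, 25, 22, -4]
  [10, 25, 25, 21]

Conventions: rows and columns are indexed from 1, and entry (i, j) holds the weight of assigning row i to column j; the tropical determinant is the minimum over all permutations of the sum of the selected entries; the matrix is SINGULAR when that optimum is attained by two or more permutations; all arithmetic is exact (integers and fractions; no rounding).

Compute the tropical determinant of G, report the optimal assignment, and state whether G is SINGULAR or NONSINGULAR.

σ = (1, 2, 3, 4): (-7) + 28 + 22 + 21 = 64
σ = (1, 2, 4, 3): (-7) + 28 + (-4) + 25 = 42
σ = (1, 3, 2, 4): (-7) + 3 + 25 + 21 = 42
σ = (1, 3, 4, 2): (-7) + 3 + (-4) + 25 = 17
σ = (1, 4, 2, 3): (-7) + 1 + 25 + 25 = 44
σ = (1, 4, 3, 2): (-7) + 1 + 22 + 25 = 41
σ = (2, 1, 3, 4): 8 + 12 + 22 + 21 = 63
σ = (2, 1, 4, 3): 8 + 12 + (-4) + 25 = 41
σ = (2, 3, 1, 4): 8 + 3 + 10 + 21 = 42
σ = (2, 3, 4, 1): 8 + 3 + (-4) + 10 = 17
σ = (2, 4, 1, 3): 8 + 1 + 10 + 25 = 44
σ = (2, 4, 3, 1): 8 + 1 + 22 + 10 = 41
σ = (3, 1, 2, 4): 17 + 12 + 25 + 21 = 75
σ = (3, 1, 4, 2): 17 + 12 + (-4) + 25 = 50
σ = (3, 2, 1, 4): 17 + 28 + 10 + 21 = 76
σ = (3, 2, 4, 1): 17 + 28 + (-4) + 10 = 51
σ = (3, 4, 1, 2): 17 + 1 + 10 + 25 = 53
σ = (3, 4, 2, 1): 17 + 1 + 25 + 10 = 53
σ = (4, 1, 2, 3): (-5) + 12 + 25 + 25 = 57
σ = (4, 1, 3, 2): (-5) + 12 + 22 + 25 = 54
σ = (4, 2, 1, 3): (-5) + 28 + 10 + 25 = 58
σ = (4, 2, 3, 1): (-5) + 28 + 22 + 10 = 55
σ = (4, 3, 1, 2): (-5) + 3 + 10 + 25 = 33
σ = (4, 3, 2, 1): (-5) + 3 + 25 + 10 = 33
Optimal value attained by: σ = (1, 3, 4, 2).
Answer: det⊕(G) = 17; verdict: SINGULAR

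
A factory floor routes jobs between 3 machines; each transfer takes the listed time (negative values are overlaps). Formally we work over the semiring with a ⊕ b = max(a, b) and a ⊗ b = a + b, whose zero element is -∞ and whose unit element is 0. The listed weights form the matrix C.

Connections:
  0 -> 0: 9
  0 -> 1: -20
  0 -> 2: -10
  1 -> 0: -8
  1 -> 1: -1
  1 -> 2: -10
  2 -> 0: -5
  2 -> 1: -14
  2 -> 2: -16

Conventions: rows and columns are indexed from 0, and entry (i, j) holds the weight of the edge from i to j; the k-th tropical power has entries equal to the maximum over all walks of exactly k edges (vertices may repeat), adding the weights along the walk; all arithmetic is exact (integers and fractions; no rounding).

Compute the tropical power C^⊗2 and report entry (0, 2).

C^⊗2:
  [18, -11, -1]
  [1, -2, -11]
  [4, -15, -15]
Key observation: the optimum is the walk 0->0->2, with weight 9 + (-10) = -1.
Optimal value attained by: walk 0->0->2.
Answer: (C^⊗2)[0][2] = -1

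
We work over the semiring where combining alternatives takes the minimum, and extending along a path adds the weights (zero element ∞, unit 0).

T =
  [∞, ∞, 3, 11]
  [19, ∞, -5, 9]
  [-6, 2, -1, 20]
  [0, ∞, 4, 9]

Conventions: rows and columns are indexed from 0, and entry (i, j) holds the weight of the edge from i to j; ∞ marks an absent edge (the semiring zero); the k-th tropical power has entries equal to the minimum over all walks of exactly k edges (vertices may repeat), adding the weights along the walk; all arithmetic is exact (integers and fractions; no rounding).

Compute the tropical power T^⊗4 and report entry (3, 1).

T^⊗2:
  [-3, 5, 2, 20]
  [-11, -3, -6, 15]
  [-7, 1, -3, 5]
  [-2, 6, 3, 11]
T^⊗3:
  [-4, 4, 0, 8]
  [-12, -4, -8, 0]
  [-9, -1, -4, 4]
  [-3, 5, 1, 9]
T^⊗4:
  [-6, 2, -1, 7]
  [-14, -6, -9, -1]
  [-10, -2, -6, 2]
  [-5, 3, 0, 8]
Key observation: the optimum is the walk 3->2->0->2->1, with weight 4 + (-6) + 3 + 2 = 3.
Optimal value attained by: walk 3->2->0->2->1.
Answer: (T^⊗4)[3][1] = 3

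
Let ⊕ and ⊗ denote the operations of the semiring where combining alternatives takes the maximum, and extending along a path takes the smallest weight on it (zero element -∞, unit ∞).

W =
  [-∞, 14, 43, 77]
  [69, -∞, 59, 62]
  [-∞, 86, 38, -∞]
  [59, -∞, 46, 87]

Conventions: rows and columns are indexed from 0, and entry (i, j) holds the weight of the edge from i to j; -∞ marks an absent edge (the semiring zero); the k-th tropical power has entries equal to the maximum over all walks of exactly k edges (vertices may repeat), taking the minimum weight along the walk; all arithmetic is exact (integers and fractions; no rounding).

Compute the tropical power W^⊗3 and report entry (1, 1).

W^⊗2:
  [59, 43, 46, 77]
  [59, 59, 46, 69]
  [69, 38, 59, 62]
  [59, 46, 46, 87]
W^⊗3:
  [59, 46, 46, 77]
  [59, 46, 59, 69]
  [59, 59, 46, 69]
  [59, 46, 46, 87]
Key observation: the optimum is the walk 1->3->2->1, with weight 62 min 46 min 86 = 46.
Optimal value attained by: walk 1->3->2->1.
Answer: (W^⊗3)[1][1] = 46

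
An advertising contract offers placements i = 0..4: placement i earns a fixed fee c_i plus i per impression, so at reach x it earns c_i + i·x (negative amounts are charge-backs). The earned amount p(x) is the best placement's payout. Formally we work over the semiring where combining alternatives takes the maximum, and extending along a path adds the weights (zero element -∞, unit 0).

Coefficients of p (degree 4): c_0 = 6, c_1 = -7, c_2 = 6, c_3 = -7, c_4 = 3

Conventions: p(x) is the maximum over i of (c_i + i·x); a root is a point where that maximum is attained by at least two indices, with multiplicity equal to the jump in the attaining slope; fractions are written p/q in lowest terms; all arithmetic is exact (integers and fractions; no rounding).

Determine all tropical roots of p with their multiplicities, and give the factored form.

hull edge (i=0, c=6) to (i=2, c=6): slope 0, span 2
hull edge (i=2, c=6) to (i=4, c=3): slope -3/2, span 2
Factored form: p(x) = 3 ⊗ (x ⊕ 0) ⊗ (x ⊕ 0) ⊗ (x ⊕ 3/2) ⊗ (x ⊕ 3/2)
Answer: roots = 0 (mult 2), 3/2 (mult 2)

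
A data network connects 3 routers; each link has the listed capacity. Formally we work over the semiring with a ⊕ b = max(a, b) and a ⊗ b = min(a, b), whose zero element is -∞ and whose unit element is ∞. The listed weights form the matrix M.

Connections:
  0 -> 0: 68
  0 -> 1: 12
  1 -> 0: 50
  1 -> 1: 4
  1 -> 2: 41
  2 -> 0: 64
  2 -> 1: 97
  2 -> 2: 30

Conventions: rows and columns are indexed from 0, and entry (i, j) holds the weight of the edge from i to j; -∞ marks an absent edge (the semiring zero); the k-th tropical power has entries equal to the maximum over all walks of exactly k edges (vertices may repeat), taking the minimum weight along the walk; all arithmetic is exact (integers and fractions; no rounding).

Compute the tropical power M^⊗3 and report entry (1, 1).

M^⊗2:
  [68, 12, 12]
  [50, 41, 30]
  [64, 30, 41]
M^⊗3:
  [68, 12, 12]
  [50, 30, 41]
  [64, 41, 30]
Key observation: the optimum is the walk 1->2->2->1, with weight 41 min 30 min 97 = 30.
Optimal value attained by: walk 1->2->2->1.
Answer: (M^⊗3)[1][1] = 30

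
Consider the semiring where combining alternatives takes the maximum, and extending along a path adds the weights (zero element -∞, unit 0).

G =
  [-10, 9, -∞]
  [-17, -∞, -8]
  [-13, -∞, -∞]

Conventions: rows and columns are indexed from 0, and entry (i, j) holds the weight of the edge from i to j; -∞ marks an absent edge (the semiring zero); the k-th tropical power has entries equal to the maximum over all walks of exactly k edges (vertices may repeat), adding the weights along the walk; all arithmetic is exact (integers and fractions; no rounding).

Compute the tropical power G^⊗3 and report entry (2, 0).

G^⊗2:
  [-8, -1, 1]
  [-21, -8, -∞]
  [-23, -4, -∞]
G^⊗3:
  [-12, 1, -9]
  [-25, -12, -16]
  [-21, -14, -12]
Key observation: the optimum is the walk 2->0->1->0, with weight (-13) + 9 + (-17) = -21.
Optimal value attained by: walk 2->0->1->0.
Answer: (G^⊗3)[2][0] = -21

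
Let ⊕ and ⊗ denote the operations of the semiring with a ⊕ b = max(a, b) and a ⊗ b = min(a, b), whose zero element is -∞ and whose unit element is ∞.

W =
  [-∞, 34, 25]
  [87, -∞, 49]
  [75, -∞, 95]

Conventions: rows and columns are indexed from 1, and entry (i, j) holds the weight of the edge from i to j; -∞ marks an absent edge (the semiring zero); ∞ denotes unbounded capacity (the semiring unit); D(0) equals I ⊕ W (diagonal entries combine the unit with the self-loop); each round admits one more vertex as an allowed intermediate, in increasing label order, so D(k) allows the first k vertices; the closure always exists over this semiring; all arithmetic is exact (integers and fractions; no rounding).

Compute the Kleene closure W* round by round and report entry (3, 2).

D(0):
  [∞, 34, 25]
  [87, ∞, 49]
  [75, -∞, ∞]
D(1):
  [∞, 34, 25]
  [87, ∞, 49]
  [75, 34, ∞]
D(2):
  [∞, 34, 34]
  [87, ∞, 49]
  [75, 34, ∞]
D(3):
  [∞, 34, 34]
  [87, ∞, 49]
  [75, 34, ∞]
Answer: W*[3][2] = 34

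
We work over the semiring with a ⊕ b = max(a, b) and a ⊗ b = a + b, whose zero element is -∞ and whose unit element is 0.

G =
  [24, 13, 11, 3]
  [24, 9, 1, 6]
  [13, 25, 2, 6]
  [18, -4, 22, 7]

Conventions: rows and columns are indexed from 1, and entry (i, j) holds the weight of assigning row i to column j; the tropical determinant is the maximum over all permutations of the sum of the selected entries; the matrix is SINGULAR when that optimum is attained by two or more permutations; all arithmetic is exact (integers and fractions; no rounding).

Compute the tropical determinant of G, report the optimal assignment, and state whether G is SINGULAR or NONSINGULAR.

σ = (1, 2, 3, 4): 24 + 9 + 2 + 7 = 42
σ = (1, 2, 4, 3): 24 + 9 + 6 + 22 = 61
σ = (1, 3, 2, 4): 24 + 1 + 25 + 7 = 57
σ = (1, 3, 4, 2): 24 + 1 + 6 + (-4) = 27
σ = (1, 4, 2, 3): 24 + 6 + 25 + 22 = 77
σ = (1, 4, 3, 2): 24 + 6 + 2 + (-4) = 28
σ = (2, 1, 3, 4): 13 + 24 + 2 + 7 = 46
σ = (2, 1, 4, 3): 13 + 24 + 6 + 22 = 65
σ = (2, 3, 1, 4): 13 + 1 + 13 + 7 = 34
σ = (2, 3, 4, 1): 13 + 1 + 6 + 18 = 38
σ = (2, 4, 1, 3): 13 + 6 + 13 + 22 = 54
σ = (2, 4, 3, 1): 13 + 6 + 2 + 18 = 39
σ = (3, 1, 2, 4): 11 + 24 + 25 + 7 = 67
σ = (3, 1, 4, 2): 11 + 24 + 6 + (-4) = 37
σ = (3, 2, 1, 4): 11 + 9 + 13 + 7 = 40
σ = (3, 2, 4, 1): 11 + 9 + 6 + 18 = 44
σ = (3, 4, 1, 2): 11 + 6 + 13 + (-4) = 26
σ = (3, 4, 2, 1): 11 + 6 + 25 + 18 = 60
σ = (4, 1, 2, 3): 3 + 24 + 25 + 22 = 74
σ = (4, 1, 3, 2): 3 + 24 + 2 + (-4) = 25
σ = (4, 2, 1, 3): 3 + 9 + 13 + 22 = 47
σ = (4, 2, 3, 1): 3 + 9 + 2 + 18 = 32
σ = (4, 3, 1, 2): 3 + 1 + 13 + (-4) = 13
σ = (4, 3, 2, 1): 3 + 1 + 25 + 18 = 47
Optimal value attained by: σ = (1, 4, 2, 3).
Answer: det⊕(G) = 77; verdict: NONSINGULAR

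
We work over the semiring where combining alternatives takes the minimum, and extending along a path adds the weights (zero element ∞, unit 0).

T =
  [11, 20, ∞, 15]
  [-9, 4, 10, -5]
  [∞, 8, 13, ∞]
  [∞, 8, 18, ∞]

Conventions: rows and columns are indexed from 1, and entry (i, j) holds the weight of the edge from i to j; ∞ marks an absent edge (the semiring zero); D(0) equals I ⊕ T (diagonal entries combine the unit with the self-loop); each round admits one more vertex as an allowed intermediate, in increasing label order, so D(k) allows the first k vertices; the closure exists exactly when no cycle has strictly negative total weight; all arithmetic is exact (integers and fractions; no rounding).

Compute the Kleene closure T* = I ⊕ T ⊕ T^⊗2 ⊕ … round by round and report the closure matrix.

D(0):
  [0, 20, ∞, 15]
  [-9, 0, 10, -5]
  [∞, 8, 0, ∞]
  [∞, 8, 18, 0]
D(1):
  [0, 20, ∞, 15]
  [-9, 0, 10, -5]
  [∞, 8, 0, ∞]
  [∞, 8, 18, 0]
D(2):
  [0, 20, 30, 15]
  [-9, 0, 10, -5]
  [-1, 8, 0, 3]
  [-1, 8, 18, 0]
D(3):
  [0, 20, 30, 15]
  [-9, 0, 10, -5]
  [-1, 8, 0, 3]
  [-1, 8, 18, 0]
D(4):
  [0, 20, 30, 15]
  [-9, 0, 10, -5]
  [-1, 8, 0, 3]
  [-1, 8, 18, 0]
Answer: T* = [[0, 20, 30, 15], [-9, 0, 10, -5], [-1, 8, 0, 3], [-1, 8, 18, 0]]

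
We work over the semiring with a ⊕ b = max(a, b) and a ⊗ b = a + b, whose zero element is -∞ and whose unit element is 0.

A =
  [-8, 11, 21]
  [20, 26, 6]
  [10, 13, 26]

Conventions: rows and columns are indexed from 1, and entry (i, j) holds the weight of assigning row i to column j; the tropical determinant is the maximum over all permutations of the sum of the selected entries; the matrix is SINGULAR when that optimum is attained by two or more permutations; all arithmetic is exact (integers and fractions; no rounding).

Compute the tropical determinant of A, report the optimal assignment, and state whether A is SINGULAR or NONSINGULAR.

σ = (1, 2, 3): (-8) + 26 + 26 = 44
σ = (1, 3, 2): (-8) + 6 + 13 = 11
σ = (2, 1, 3): 11 + 20 + 26 = 57
σ = (2, 3, 1): 11 + 6 + 10 = 27
σ = (3, 1, 2): 21 + 20 + 13 = 54
σ = (3, 2, 1): 21 + 26 + 10 = 57
Optimal value attained by: σ = (2, 1, 3).
Answer: det⊕(A) = 57; verdict: SINGULAR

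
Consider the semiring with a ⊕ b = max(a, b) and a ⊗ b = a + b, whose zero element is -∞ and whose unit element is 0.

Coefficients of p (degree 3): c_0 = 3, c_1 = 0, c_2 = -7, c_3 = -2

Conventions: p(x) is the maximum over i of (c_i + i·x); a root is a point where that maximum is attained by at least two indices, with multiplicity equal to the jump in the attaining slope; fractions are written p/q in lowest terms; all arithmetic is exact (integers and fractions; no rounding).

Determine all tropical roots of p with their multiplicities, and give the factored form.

hull edge (i=0, c=3) to (i=3, c=-2): slope -5/3, span 3
Factored form: p(x) = -2 ⊗ (x ⊕ 5/3) ⊗ (x ⊕ 5/3) ⊗ (x ⊕ 5/3)
Answer: roots = 5/3 (mult 3)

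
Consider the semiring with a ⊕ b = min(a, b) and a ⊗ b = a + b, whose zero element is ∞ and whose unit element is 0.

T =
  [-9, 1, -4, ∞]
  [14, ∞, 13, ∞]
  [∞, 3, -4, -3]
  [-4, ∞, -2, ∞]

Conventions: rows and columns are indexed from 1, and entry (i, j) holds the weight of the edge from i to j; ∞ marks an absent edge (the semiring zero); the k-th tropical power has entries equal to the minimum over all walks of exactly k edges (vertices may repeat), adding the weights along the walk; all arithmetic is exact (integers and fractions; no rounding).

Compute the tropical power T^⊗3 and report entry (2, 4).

T^⊗2:
  [-18, -8, -13, -7]
  [5, 15, 9, 10]
  [-7, -1, -8, -7]
  [-13, -3, -8, -5]
T^⊗3:
  [-27, -17, -22, -16]
  [-4, 6, 1, 6]
  [-16, -6, -12, -11]
  [-22, -12, -17, -11]
Key observation: the optimum is the walk 2->3->3->4, with weight 13 + (-4) + (-3) = 6.
Optimal value attained by: walk 2->3->3->4.
Answer: (T^⊗3)[2][4] = 6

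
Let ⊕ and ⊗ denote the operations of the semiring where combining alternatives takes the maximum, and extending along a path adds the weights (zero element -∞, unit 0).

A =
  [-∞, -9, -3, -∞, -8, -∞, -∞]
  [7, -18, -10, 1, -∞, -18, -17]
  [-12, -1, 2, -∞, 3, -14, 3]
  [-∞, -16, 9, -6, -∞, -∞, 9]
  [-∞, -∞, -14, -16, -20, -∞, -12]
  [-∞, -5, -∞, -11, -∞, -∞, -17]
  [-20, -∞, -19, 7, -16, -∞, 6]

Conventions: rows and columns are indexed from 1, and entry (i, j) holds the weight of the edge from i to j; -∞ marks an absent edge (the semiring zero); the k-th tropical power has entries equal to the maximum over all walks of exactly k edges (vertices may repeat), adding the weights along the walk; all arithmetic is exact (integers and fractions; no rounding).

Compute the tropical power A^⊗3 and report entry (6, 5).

A^⊗2:
  [-2, -4, -1, -8, 0, -17, 0]
  [-11, -2, 10, -5, -1, -24, 10]
  [6, 1, 4, 10, 5, -12, 9]
  [-3, 8, 11, 16, 12, -5, 15]
  [-26, -15, -7, -5, -11, -28, -6]
  [2, -23, -2, -4, -33, -23, -2]
  [-14, -9, 16, 13, -10, -33, 16]
A^⊗3:
  [3, -2, 1, 7, 2, -15, 6]
  [5, 9, 12, 17, 13, -4, 16]
  [8, 3, 19, 16, 7, -10, 19]
  [15, 10, 25, 22, 14, -3, 25]
  [-8, -8, 4, 1, -4, -21, 4]
  [-14, -3, 5, 5, 1, -16, 5]
  [4, 15, 22, 23, 19, 2, 22]
Key observation: the optimum is the walk 6->4->3->5, with weight (-11) + 9 + 3 = 1.
Optimal value attained by: walk 6->4->3->5.
Answer: (A^⊗3)[6][5] = 1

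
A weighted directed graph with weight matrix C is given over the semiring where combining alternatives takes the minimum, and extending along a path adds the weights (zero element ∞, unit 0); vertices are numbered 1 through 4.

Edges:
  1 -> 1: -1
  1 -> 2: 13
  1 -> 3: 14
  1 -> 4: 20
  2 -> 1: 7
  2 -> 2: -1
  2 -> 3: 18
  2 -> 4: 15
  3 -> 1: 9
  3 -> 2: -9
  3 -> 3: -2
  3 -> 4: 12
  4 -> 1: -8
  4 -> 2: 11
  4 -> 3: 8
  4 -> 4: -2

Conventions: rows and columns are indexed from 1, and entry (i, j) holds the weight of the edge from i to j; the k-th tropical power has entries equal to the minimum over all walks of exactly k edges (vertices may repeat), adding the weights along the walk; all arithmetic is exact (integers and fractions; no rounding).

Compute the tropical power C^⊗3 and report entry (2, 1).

C^⊗2:
  [-2, 5, 12, 18]
  [6, -2, 16, 13]
  [-2, -11, -4, 6]
  [-10, -1, 6, -4]
C^⊗3:
  [-3, 3, 10, 16]
  [5, -3, 14, 11]
  [-4, -13, -6, 4]
  [-12, -3, 4, -6]
Key observation: the optimum is the walk 2->1->1->1, with weight 7 + (-1) + (-1) = 5.
Optimal value attained by: walk 2->1->1->1.
Answer: (C^⊗3)[2][1] = 5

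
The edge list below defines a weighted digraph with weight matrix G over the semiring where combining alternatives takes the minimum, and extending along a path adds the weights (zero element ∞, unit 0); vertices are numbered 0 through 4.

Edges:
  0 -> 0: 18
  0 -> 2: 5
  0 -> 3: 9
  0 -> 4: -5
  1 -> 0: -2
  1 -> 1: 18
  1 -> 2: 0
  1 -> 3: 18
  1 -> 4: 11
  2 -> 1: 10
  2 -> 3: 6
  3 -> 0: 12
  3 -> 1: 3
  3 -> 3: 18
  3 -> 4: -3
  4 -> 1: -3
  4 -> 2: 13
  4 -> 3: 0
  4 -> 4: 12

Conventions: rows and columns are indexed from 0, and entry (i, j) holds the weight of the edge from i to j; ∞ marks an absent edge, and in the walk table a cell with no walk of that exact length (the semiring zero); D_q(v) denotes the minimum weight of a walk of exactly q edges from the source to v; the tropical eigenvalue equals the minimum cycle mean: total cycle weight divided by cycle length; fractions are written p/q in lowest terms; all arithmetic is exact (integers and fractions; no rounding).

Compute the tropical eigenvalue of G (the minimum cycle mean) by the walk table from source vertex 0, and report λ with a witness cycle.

q=0: [0, ∞, ∞, ∞, ∞]
q=1: [18, ∞, 5, 9, -5]
q=2: [21, -8, 8, -5, 6]
q=3: [-10, -2, -8, 6, -8]
q=4: [-4, -11, -5, -8, -15]
q=5: [-13, -18, -11, -15, -11]
Optimal cycle mean attained by: cycle 0->4->1->0, total (-5) + (-3) + (-2), length 3.
Answer: λ = -10/3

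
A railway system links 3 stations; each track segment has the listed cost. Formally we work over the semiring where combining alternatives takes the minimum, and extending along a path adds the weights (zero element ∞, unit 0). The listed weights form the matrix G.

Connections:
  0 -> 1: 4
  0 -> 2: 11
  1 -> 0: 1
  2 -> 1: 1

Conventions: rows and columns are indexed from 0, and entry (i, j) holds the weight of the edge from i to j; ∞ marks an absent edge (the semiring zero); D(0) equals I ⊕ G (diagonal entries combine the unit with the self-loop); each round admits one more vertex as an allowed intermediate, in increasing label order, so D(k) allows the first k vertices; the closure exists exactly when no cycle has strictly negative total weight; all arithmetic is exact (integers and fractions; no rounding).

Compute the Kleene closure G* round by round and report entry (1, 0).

D(0):
  [0, 4, 11]
  [1, 0, ∞]
  [∞, 1, 0]
D(1):
  [0, 4, 11]
  [1, 0, 12]
  [∞, 1, 0]
D(2):
  [0, 4, 11]
  [1, 0, 12]
  [2, 1, 0]
D(3):
  [0, 4, 11]
  [1, 0, 12]
  [2, 1, 0]
Answer: G*[1][0] = 1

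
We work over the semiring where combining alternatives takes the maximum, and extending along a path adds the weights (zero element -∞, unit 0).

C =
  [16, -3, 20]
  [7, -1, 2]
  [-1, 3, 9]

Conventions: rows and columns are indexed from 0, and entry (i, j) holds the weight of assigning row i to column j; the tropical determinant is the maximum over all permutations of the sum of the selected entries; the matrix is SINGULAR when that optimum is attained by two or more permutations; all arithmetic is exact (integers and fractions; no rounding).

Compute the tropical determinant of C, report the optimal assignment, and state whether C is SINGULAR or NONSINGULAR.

σ = (0, 1, 2): 16 + (-1) + 9 = 24
σ = (0, 2, 1): 16 + 2 + 3 = 21
σ = (1, 0, 2): (-3) + 7 + 9 = 13
σ = (1, 2, 0): (-3) + 2 + (-1) = -2
σ = (2, 0, 1): 20 + 7 + 3 = 30
σ = (2, 1, 0): 20 + (-1) + (-1) = 18
Optimal value attained by: σ = (2, 0, 1).
Answer: det⊕(C) = 30; verdict: NONSINGULAR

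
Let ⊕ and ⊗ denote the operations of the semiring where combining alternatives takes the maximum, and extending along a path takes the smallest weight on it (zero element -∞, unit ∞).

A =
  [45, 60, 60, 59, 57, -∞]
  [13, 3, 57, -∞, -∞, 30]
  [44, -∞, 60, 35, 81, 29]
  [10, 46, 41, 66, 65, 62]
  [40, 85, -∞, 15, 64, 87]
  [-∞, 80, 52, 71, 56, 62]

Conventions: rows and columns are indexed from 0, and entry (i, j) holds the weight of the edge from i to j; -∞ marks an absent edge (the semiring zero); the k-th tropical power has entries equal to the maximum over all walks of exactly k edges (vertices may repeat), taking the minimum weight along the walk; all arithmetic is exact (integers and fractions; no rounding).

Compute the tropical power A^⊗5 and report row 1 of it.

A^⊗2:
  [45, 57, 60, 59, 60, 59]
  [44, 30, 57, 35, 57, 30]
  [44, 81, 60, 44, 64, 81]
  [41, 65, 52, 66, 65, 65]
  [40, 80, 57, 71, 64, 64]
  [44, 62, 57, 66, 65, 62]
A^⊗3:
  [45, 60, 60, 59, 60, 60]
  [44, 57, 57, 44, 57, 57]
  [44, 80, 60, 71, 64, 64]
  [44, 65, 57, 66, 65, 65]
  [44, 64, 57, 66, 65, 64]
  [44, 65, 57, 66, 65, 65]
A^⊗4:
  [45, 60, 60, 60, 60, 60]
  [44, 57, 57, 57, 57, 57]
  [44, 64, 60, 66, 65, 64]
  [44, 65, 57, 66, 65, 65]
  [44, 65, 57, 66, 65, 65]
  [44, 65, 57, 66, 65, 65]
A^⊗5:
  [45, 60, 60, 60, 60, 60]
  [44, 57, 57, 57, 57, 57]
  [44, 65, 60, 66, 65, 65]
  [44, 65, 57, 66, 65, 65]
  [44, 65, 57, 66, 65, 65]
  [44, 65, 57, 66, 65, 65]
Answer: row 1 of A^⊗5 = [44, 57, 57, 57, 57, 57]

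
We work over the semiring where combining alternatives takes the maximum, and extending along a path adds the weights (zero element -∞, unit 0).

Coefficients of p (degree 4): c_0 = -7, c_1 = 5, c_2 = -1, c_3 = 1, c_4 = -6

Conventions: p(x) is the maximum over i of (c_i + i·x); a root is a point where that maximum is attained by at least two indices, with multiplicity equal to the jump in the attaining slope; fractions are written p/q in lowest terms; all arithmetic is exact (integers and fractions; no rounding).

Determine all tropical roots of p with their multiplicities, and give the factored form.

hull edge (i=0, c=-7) to (i=1, c=5): slope 12, span 1
hull edge (i=1, c=5) to (i=3, c=1): slope -2, span 2
hull edge (i=3, c=1) to (i=4, c=-6): slope -7, span 1
Factored form: p(x) = -6 ⊗ (x ⊕ (-12)) ⊗ (x ⊕ 2) ⊗ (x ⊕ 2) ⊗ (x ⊕ 7)
Answer: roots = -12 (mult 1), 2 (mult 2), 7 (mult 1)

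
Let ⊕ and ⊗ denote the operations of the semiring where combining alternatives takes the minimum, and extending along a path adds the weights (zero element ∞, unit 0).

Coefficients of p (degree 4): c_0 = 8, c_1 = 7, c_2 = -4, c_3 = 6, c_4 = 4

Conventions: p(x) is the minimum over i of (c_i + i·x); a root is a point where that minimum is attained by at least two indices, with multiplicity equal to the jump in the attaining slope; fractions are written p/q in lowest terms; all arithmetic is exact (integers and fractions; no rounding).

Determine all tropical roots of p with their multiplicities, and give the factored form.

hull edge (i=0, c=8) to (i=2, c=-4): slope -6, span 2
hull edge (i=2, c=-4) to (i=4, c=4): slope 4, span 2
Factored form: p(x) = 4 ⊗ (x ⊕ (-4)) ⊗ (x ⊕ (-4)) ⊗ (x ⊕ 6) ⊗ (x ⊕ 6)
Answer: roots = -4 (mult 2), 6 (mult 2)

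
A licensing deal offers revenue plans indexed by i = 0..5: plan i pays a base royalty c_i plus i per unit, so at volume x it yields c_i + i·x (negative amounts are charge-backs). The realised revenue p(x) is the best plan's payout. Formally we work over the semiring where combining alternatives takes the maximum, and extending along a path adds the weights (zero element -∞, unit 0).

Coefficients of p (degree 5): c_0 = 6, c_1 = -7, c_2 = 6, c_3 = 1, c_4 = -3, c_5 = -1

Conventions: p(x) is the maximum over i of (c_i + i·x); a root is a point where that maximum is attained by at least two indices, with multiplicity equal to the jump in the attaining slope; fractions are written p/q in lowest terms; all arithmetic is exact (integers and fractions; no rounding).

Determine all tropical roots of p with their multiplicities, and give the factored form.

hull edge (i=0, c=6) to (i=2, c=6): slope 0, span 2
hull edge (i=2, c=6) to (i=5, c=-1): slope -7/3, span 3
Factored form: p(x) = -1 ⊗ (x ⊕ 0) ⊗ (x ⊕ 0) ⊗ (x ⊕ 7/3) ⊗ (x ⊕ 7/3) ⊗ (x ⊕ 7/3)
Answer: roots = 0 (mult 2), 7/3 (mult 3)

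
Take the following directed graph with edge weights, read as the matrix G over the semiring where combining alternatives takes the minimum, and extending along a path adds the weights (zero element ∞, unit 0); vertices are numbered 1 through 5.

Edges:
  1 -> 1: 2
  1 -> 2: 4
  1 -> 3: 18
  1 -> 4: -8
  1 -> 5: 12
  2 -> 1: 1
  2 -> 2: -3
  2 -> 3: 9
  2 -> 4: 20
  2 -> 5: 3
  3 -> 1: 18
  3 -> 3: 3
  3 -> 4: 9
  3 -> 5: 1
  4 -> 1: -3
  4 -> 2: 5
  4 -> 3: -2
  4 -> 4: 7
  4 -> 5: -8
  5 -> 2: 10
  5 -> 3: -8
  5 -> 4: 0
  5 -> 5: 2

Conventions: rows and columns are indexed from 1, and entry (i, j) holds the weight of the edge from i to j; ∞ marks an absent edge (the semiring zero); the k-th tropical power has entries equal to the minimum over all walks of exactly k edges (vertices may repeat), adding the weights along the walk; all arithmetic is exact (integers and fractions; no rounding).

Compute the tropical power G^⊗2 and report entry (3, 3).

G^⊗2:
  [-11, -3, -10, -6, -16]
  [-2, -6, -5, -7, 0]
  [6, 11, -7, 1, 1]
  [-1, 1, -16, -11, -6]
  [-3, 5, -6, 1, -8]
Key observation: the optimum is the walk 3->5->3, with weight 1 + (-8) = -7.
Optimal value attained by: walk 3->5->3.
Answer: (G^⊗2)[3][3] = -7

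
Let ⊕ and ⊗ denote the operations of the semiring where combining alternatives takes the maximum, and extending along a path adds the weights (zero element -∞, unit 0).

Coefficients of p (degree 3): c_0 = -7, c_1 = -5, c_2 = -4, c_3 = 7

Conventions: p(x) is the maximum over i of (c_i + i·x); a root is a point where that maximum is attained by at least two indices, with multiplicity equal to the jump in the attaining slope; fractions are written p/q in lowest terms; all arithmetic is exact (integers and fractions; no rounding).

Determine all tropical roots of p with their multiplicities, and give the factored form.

hull edge (i=0, c=-7) to (i=3, c=7): slope 14/3, span 3
Factored form: p(x) = 7 ⊗ (x ⊕ (-14/3)) ⊗ (x ⊕ (-14/3)) ⊗ (x ⊕ (-14/3))
Answer: roots = -14/3 (mult 3)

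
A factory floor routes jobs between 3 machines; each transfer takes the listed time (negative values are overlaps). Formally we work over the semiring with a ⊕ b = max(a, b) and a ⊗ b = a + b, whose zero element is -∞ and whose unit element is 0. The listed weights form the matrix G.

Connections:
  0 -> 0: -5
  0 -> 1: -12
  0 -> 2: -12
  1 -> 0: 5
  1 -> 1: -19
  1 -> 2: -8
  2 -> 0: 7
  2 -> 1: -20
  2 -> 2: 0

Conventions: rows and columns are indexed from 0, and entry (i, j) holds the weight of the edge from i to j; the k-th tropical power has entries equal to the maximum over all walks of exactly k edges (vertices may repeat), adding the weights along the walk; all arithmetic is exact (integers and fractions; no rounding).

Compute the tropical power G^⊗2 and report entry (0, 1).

G^⊗2:
  [-5, -17, -12]
  [0, -7, -7]
  [7, -5, 0]
Key observation: the optimum is the walk 0->0->1, with weight (-5) + (-12) = -17.
Optimal value attained by: walk 0->0->1.
Answer: (G^⊗2)[0][1] = -17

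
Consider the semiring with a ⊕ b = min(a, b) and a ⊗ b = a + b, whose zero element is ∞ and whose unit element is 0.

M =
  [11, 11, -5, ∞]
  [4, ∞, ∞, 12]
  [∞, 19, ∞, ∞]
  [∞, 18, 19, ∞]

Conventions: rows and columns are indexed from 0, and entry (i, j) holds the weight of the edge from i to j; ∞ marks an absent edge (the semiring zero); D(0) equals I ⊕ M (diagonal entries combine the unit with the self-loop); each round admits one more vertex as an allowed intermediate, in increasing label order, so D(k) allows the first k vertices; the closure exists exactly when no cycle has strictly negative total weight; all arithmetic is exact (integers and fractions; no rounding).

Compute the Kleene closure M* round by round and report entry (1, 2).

D(0):
  [0, 11, -5, ∞]
  [4, 0, ∞, 12]
  [∞, 19, 0, ∞]
  [∞, 18, 19, 0]
D(1):
  [0, 11, -5, ∞]
  [4, 0, -1, 12]
  [∞, 19, 0, ∞]
  [∞, 18, 19, 0]
D(2):
  [0, 11, -5, 23]
  [4, 0, -1, 12]
  [23, 19, 0, 31]
  [22, 18, 17, 0]
D(3):
  [0, 11, -5, 23]
  [4, 0, -1, 12]
  [23, 19, 0, 31]
  [22, 18, 17, 0]
D(4):
  [0, 11, -5, 23]
  [4, 0, -1, 12]
  [23, 19, 0, 31]
  [22, 18, 17, 0]
Answer: M*[1][2] = -1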